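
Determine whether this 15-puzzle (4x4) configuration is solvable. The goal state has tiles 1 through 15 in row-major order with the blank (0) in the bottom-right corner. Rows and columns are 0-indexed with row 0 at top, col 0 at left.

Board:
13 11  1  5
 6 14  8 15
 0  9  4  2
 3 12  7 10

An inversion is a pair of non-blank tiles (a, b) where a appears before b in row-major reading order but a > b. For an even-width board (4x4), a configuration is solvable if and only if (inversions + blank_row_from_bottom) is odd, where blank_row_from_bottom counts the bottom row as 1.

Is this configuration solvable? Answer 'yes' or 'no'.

Answer: yes

Derivation:
Inversions: 55
Blank is in row 2 (0-indexed from top), which is row 2 counting from the bottom (bottom = 1).
55 + 2 = 57, which is odd, so the puzzle is solvable.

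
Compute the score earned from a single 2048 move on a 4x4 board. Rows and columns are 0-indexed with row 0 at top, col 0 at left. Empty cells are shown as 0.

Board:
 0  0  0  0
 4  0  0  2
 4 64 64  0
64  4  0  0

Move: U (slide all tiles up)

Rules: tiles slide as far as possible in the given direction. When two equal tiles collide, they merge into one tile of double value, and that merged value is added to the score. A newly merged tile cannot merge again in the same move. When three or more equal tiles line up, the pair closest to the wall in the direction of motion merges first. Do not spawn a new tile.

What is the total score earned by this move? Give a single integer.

Slide up:
col 0: [0, 4, 4, 64] -> [8, 64, 0, 0]  score +8 (running 8)
col 1: [0, 0, 64, 4] -> [64, 4, 0, 0]  score +0 (running 8)
col 2: [0, 0, 64, 0] -> [64, 0, 0, 0]  score +0 (running 8)
col 3: [0, 2, 0, 0] -> [2, 0, 0, 0]  score +0 (running 8)
Board after move:
 8 64 64  2
64  4  0  0
 0  0  0  0
 0  0  0  0

Answer: 8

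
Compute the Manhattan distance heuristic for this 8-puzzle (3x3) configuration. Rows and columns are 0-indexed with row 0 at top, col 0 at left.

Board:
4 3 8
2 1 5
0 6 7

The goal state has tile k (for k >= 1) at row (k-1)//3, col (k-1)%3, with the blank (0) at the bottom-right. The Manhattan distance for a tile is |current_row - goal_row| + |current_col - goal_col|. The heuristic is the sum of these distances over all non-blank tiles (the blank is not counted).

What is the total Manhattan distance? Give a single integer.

Tile 4: (0,0)->(1,0) = 1
Tile 3: (0,1)->(0,2) = 1
Tile 8: (0,2)->(2,1) = 3
Tile 2: (1,0)->(0,1) = 2
Tile 1: (1,1)->(0,0) = 2
Tile 5: (1,2)->(1,1) = 1
Tile 6: (2,1)->(1,2) = 2
Tile 7: (2,2)->(2,0) = 2
Sum: 1 + 1 + 3 + 2 + 2 + 1 + 2 + 2 = 14

Answer: 14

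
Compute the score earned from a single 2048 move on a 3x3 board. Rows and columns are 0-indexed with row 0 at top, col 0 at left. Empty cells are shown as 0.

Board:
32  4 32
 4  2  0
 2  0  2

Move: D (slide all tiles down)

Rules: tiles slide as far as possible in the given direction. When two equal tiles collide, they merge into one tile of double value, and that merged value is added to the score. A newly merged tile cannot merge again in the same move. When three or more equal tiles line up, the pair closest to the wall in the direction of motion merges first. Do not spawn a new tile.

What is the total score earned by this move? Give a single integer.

Answer: 0

Derivation:
Slide down:
col 0: [32, 4, 2] -> [32, 4, 2]  score +0 (running 0)
col 1: [4, 2, 0] -> [0, 4, 2]  score +0 (running 0)
col 2: [32, 0, 2] -> [0, 32, 2]  score +0 (running 0)
Board after move:
32  0  0
 4  4 32
 2  2  2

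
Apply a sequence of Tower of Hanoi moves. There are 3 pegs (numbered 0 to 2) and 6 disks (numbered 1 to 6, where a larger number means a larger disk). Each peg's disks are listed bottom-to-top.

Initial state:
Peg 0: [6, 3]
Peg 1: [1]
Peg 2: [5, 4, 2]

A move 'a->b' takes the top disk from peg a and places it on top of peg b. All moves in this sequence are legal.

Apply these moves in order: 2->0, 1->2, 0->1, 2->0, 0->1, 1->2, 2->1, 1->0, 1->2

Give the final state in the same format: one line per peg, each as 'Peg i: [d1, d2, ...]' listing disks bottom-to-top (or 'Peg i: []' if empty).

After move 1 (2->0):
Peg 0: [6, 3, 2]
Peg 1: [1]
Peg 2: [5, 4]

After move 2 (1->2):
Peg 0: [6, 3, 2]
Peg 1: []
Peg 2: [5, 4, 1]

After move 3 (0->1):
Peg 0: [6, 3]
Peg 1: [2]
Peg 2: [5, 4, 1]

After move 4 (2->0):
Peg 0: [6, 3, 1]
Peg 1: [2]
Peg 2: [5, 4]

After move 5 (0->1):
Peg 0: [6, 3]
Peg 1: [2, 1]
Peg 2: [5, 4]

After move 6 (1->2):
Peg 0: [6, 3]
Peg 1: [2]
Peg 2: [5, 4, 1]

After move 7 (2->1):
Peg 0: [6, 3]
Peg 1: [2, 1]
Peg 2: [5, 4]

After move 8 (1->0):
Peg 0: [6, 3, 1]
Peg 1: [2]
Peg 2: [5, 4]

After move 9 (1->2):
Peg 0: [6, 3, 1]
Peg 1: []
Peg 2: [5, 4, 2]

Answer: Peg 0: [6, 3, 1]
Peg 1: []
Peg 2: [5, 4, 2]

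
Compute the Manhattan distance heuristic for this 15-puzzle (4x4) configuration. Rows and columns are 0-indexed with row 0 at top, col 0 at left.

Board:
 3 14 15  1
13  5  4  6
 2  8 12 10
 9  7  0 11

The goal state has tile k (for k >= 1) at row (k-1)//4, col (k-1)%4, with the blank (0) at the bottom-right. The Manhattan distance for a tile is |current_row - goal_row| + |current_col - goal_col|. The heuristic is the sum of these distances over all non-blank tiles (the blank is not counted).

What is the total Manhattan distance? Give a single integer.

Answer: 33

Derivation:
Tile 3: (0,0)->(0,2) = 2
Tile 14: (0,1)->(3,1) = 3
Tile 15: (0,2)->(3,2) = 3
Tile 1: (0,3)->(0,0) = 3
Tile 13: (1,0)->(3,0) = 2
Tile 5: (1,1)->(1,0) = 1
Tile 4: (1,2)->(0,3) = 2
Tile 6: (1,3)->(1,1) = 2
Tile 2: (2,0)->(0,1) = 3
Tile 8: (2,1)->(1,3) = 3
Tile 12: (2,2)->(2,3) = 1
Tile 10: (2,3)->(2,1) = 2
Tile 9: (3,0)->(2,0) = 1
Tile 7: (3,1)->(1,2) = 3
Tile 11: (3,3)->(2,2) = 2
Sum: 2 + 3 + 3 + 3 + 2 + 1 + 2 + 2 + 3 + 3 + 1 + 2 + 1 + 3 + 2 = 33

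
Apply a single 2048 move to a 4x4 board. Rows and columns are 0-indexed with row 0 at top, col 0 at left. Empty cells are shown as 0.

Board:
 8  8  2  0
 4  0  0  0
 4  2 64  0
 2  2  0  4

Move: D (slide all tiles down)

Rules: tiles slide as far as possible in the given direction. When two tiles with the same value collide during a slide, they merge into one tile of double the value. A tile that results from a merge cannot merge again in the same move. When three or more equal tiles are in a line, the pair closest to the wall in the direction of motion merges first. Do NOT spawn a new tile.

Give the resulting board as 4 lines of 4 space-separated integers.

Slide down:
col 0: [8, 4, 4, 2] -> [0, 8, 8, 2]
col 1: [8, 0, 2, 2] -> [0, 0, 8, 4]
col 2: [2, 0, 64, 0] -> [0, 0, 2, 64]
col 3: [0, 0, 0, 4] -> [0, 0, 0, 4]

Answer:  0  0  0  0
 8  0  0  0
 8  8  2  0
 2  4 64  4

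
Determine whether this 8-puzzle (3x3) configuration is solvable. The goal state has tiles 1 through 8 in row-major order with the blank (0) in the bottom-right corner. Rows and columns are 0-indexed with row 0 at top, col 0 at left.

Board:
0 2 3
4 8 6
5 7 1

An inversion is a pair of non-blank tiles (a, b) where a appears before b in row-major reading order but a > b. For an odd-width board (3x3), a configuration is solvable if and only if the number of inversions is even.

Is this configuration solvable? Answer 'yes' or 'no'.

Answer: no

Derivation:
Inversions (pairs i<j in row-major order where tile[i] > tile[j] > 0): 11
11 is odd, so the puzzle is not solvable.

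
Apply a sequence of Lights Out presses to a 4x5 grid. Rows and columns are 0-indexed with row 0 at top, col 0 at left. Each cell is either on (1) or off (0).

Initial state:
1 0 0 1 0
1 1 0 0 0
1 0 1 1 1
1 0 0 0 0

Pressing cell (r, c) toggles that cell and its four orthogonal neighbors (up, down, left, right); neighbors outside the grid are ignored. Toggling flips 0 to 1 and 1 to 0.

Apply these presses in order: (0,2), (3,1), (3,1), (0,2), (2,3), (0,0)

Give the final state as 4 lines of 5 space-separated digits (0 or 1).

Answer: 0 1 0 1 0
0 1 0 1 0
1 0 0 0 0
1 0 0 1 0

Derivation:
After press 1 at (0,2):
1 1 1 0 0
1 1 1 0 0
1 0 1 1 1
1 0 0 0 0

After press 2 at (3,1):
1 1 1 0 0
1 1 1 0 0
1 1 1 1 1
0 1 1 0 0

After press 3 at (3,1):
1 1 1 0 0
1 1 1 0 0
1 0 1 1 1
1 0 0 0 0

After press 4 at (0,2):
1 0 0 1 0
1 1 0 0 0
1 0 1 1 1
1 0 0 0 0

After press 5 at (2,3):
1 0 0 1 0
1 1 0 1 0
1 0 0 0 0
1 0 0 1 0

After press 6 at (0,0):
0 1 0 1 0
0 1 0 1 0
1 0 0 0 0
1 0 0 1 0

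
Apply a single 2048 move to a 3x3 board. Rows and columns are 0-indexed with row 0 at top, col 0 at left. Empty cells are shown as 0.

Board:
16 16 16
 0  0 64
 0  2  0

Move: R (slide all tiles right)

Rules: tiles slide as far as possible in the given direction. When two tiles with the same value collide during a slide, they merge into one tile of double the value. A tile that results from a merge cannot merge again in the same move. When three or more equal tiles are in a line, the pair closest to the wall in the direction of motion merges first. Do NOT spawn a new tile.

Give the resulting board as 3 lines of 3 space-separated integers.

Answer:  0 16 32
 0  0 64
 0  0  2

Derivation:
Slide right:
row 0: [16, 16, 16] -> [0, 16, 32]
row 1: [0, 0, 64] -> [0, 0, 64]
row 2: [0, 2, 0] -> [0, 0, 2]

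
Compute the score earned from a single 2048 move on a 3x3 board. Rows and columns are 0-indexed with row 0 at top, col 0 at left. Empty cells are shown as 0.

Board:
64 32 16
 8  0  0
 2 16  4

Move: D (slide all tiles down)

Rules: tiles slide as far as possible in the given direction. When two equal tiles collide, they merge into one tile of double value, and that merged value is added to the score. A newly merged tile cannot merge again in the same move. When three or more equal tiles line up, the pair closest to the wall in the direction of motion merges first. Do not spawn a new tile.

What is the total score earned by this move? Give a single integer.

Slide down:
col 0: [64, 8, 2] -> [64, 8, 2]  score +0 (running 0)
col 1: [32, 0, 16] -> [0, 32, 16]  score +0 (running 0)
col 2: [16, 0, 4] -> [0, 16, 4]  score +0 (running 0)
Board after move:
64  0  0
 8 32 16
 2 16  4

Answer: 0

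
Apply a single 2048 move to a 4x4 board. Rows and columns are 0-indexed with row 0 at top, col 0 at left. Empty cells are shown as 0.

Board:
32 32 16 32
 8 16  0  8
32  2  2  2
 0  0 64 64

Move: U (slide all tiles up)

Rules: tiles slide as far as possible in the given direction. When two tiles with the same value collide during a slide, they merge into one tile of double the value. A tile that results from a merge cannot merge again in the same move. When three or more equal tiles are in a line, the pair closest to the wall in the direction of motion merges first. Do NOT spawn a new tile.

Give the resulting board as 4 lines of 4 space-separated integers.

Answer: 32 32 16 32
 8 16  2  8
32  2 64  2
 0  0  0 64

Derivation:
Slide up:
col 0: [32, 8, 32, 0] -> [32, 8, 32, 0]
col 1: [32, 16, 2, 0] -> [32, 16, 2, 0]
col 2: [16, 0, 2, 64] -> [16, 2, 64, 0]
col 3: [32, 8, 2, 64] -> [32, 8, 2, 64]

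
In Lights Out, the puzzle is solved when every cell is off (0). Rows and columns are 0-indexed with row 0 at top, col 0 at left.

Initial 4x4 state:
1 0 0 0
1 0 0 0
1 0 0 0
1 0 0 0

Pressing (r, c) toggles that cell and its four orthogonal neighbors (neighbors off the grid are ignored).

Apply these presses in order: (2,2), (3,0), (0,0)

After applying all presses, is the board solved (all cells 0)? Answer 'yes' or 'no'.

After press 1 at (2,2):
1 0 0 0
1 0 1 0
1 1 1 1
1 0 1 0

After press 2 at (3,0):
1 0 0 0
1 0 1 0
0 1 1 1
0 1 1 0

After press 3 at (0,0):
0 1 0 0
0 0 1 0
0 1 1 1
0 1 1 0

Lights still on: 7

Answer: no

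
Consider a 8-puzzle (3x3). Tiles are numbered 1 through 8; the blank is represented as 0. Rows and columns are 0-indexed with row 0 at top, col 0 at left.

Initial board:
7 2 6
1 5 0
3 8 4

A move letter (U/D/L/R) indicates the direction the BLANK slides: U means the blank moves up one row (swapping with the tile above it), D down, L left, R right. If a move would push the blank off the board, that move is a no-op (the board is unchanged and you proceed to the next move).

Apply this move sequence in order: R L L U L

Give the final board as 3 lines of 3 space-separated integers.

Answer: 0 2 6
7 1 5
3 8 4

Derivation:
After move 1 (R):
7 2 6
1 5 0
3 8 4

After move 2 (L):
7 2 6
1 0 5
3 8 4

After move 3 (L):
7 2 6
0 1 5
3 8 4

After move 4 (U):
0 2 6
7 1 5
3 8 4

After move 5 (L):
0 2 6
7 1 5
3 8 4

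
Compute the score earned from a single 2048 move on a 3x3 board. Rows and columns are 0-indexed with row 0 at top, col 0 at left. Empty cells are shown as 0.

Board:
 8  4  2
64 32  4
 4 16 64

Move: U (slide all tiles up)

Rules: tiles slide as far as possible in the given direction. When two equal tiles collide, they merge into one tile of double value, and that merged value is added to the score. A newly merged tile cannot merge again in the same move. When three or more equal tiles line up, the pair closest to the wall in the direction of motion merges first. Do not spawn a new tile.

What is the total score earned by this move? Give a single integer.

Slide up:
col 0: [8, 64, 4] -> [8, 64, 4]  score +0 (running 0)
col 1: [4, 32, 16] -> [4, 32, 16]  score +0 (running 0)
col 2: [2, 4, 64] -> [2, 4, 64]  score +0 (running 0)
Board after move:
 8  4  2
64 32  4
 4 16 64

Answer: 0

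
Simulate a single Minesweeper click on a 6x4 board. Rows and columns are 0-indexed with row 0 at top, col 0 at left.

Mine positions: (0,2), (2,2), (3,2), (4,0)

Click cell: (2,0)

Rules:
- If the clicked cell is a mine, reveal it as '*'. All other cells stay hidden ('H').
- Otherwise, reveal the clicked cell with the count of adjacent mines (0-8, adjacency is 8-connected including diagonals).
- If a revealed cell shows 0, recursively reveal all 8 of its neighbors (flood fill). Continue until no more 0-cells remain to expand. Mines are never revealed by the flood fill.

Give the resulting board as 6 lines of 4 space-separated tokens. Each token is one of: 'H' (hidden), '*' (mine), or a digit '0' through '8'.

0 1 H H
0 2 H H
0 2 H H
1 3 H H
H H H H
H H H H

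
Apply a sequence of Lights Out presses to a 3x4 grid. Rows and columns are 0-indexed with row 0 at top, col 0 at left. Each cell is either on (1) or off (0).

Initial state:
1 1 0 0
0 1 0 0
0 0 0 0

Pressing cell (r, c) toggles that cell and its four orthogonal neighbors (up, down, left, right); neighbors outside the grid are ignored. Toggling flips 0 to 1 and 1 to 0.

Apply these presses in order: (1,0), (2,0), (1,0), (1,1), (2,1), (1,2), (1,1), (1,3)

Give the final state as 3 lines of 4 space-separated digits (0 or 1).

After press 1 at (1,0):
0 1 0 0
1 0 0 0
1 0 0 0

After press 2 at (2,0):
0 1 0 0
0 0 0 0
0 1 0 0

After press 3 at (1,0):
1 1 0 0
1 1 0 0
1 1 0 0

After press 4 at (1,1):
1 0 0 0
0 0 1 0
1 0 0 0

After press 5 at (2,1):
1 0 0 0
0 1 1 0
0 1 1 0

After press 6 at (1,2):
1 0 1 0
0 0 0 1
0 1 0 0

After press 7 at (1,1):
1 1 1 0
1 1 1 1
0 0 0 0

After press 8 at (1,3):
1 1 1 1
1 1 0 0
0 0 0 1

Answer: 1 1 1 1
1 1 0 0
0 0 0 1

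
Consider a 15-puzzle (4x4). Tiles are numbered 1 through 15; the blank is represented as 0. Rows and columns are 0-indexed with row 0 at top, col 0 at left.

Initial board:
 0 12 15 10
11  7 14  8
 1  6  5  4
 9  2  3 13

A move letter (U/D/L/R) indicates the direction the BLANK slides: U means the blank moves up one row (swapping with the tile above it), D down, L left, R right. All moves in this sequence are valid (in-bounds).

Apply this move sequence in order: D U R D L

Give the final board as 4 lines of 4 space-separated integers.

After move 1 (D):
11 12 15 10
 0  7 14  8
 1  6  5  4
 9  2  3 13

After move 2 (U):
 0 12 15 10
11  7 14  8
 1  6  5  4
 9  2  3 13

After move 3 (R):
12  0 15 10
11  7 14  8
 1  6  5  4
 9  2  3 13

After move 4 (D):
12  7 15 10
11  0 14  8
 1  6  5  4
 9  2  3 13

After move 5 (L):
12  7 15 10
 0 11 14  8
 1  6  5  4
 9  2  3 13

Answer: 12  7 15 10
 0 11 14  8
 1  6  5  4
 9  2  3 13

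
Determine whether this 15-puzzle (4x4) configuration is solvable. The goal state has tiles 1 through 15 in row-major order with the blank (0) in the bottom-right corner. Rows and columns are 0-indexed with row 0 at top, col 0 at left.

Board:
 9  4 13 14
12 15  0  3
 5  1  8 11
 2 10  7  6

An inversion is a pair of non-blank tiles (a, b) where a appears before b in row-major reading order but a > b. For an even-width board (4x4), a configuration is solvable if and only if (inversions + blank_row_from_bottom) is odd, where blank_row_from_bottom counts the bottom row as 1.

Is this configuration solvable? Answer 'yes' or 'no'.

Inversions: 63
Blank is in row 1 (0-indexed from top), which is row 3 counting from the bottom (bottom = 1).
63 + 3 = 66, which is even, so the puzzle is not solvable.

Answer: no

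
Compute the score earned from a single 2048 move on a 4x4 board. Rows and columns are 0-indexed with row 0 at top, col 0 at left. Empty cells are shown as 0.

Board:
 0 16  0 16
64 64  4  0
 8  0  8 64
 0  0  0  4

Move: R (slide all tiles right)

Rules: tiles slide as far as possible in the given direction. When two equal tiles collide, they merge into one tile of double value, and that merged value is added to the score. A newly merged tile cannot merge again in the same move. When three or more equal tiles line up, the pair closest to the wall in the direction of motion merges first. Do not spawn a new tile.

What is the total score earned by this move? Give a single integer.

Slide right:
row 0: [0, 16, 0, 16] -> [0, 0, 0, 32]  score +32 (running 32)
row 1: [64, 64, 4, 0] -> [0, 0, 128, 4]  score +128 (running 160)
row 2: [8, 0, 8, 64] -> [0, 0, 16, 64]  score +16 (running 176)
row 3: [0, 0, 0, 4] -> [0, 0, 0, 4]  score +0 (running 176)
Board after move:
  0   0   0  32
  0   0 128   4
  0   0  16  64
  0   0   0   4

Answer: 176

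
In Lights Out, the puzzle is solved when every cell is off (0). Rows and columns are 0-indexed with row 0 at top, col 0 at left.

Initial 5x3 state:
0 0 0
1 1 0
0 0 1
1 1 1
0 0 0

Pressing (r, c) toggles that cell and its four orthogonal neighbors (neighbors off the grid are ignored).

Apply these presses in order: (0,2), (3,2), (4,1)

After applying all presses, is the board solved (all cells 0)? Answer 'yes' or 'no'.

After press 1 at (0,2):
0 1 1
1 1 1
0 0 1
1 1 1
0 0 0

After press 2 at (3,2):
0 1 1
1 1 1
0 0 0
1 0 0
0 0 1

After press 3 at (4,1):
0 1 1
1 1 1
0 0 0
1 1 0
1 1 0

Lights still on: 9

Answer: no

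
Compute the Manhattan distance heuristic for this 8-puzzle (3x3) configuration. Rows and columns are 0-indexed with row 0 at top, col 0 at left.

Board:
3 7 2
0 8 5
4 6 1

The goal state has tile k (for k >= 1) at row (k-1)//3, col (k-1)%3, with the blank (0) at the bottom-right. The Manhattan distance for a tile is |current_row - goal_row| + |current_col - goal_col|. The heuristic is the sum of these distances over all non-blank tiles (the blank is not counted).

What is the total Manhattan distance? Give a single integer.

Tile 3: at (0,0), goal (0,2), distance |0-0|+|0-2| = 2
Tile 7: at (0,1), goal (2,0), distance |0-2|+|1-0| = 3
Tile 2: at (0,2), goal (0,1), distance |0-0|+|2-1| = 1
Tile 8: at (1,1), goal (2,1), distance |1-2|+|1-1| = 1
Tile 5: at (1,2), goal (1,1), distance |1-1|+|2-1| = 1
Tile 4: at (2,0), goal (1,0), distance |2-1|+|0-0| = 1
Tile 6: at (2,1), goal (1,2), distance |2-1|+|1-2| = 2
Tile 1: at (2,2), goal (0,0), distance |2-0|+|2-0| = 4
Sum: 2 + 3 + 1 + 1 + 1 + 1 + 2 + 4 = 15

Answer: 15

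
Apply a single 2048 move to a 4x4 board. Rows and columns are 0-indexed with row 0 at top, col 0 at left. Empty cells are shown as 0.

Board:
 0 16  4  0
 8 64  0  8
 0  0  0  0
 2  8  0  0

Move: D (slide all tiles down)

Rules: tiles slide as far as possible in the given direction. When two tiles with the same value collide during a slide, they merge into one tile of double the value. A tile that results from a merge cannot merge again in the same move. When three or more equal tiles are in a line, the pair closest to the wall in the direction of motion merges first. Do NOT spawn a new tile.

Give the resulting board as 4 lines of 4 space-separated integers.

Answer:  0  0  0  0
 0 16  0  0
 8 64  0  0
 2  8  4  8

Derivation:
Slide down:
col 0: [0, 8, 0, 2] -> [0, 0, 8, 2]
col 1: [16, 64, 0, 8] -> [0, 16, 64, 8]
col 2: [4, 0, 0, 0] -> [0, 0, 0, 4]
col 3: [0, 8, 0, 0] -> [0, 0, 0, 8]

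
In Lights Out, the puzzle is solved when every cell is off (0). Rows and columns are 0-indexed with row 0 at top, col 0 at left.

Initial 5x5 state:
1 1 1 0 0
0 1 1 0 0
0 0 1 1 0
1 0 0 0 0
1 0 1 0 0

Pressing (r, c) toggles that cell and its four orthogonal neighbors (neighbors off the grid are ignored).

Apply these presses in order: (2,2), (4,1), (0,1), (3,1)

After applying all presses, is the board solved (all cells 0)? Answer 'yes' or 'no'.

Answer: yes

Derivation:
After press 1 at (2,2):
1 1 1 0 0
0 1 0 0 0
0 1 0 0 0
1 0 1 0 0
1 0 1 0 0

After press 2 at (4,1):
1 1 1 0 0
0 1 0 0 0
0 1 0 0 0
1 1 1 0 0
0 1 0 0 0

After press 3 at (0,1):
0 0 0 0 0
0 0 0 0 0
0 1 0 0 0
1 1 1 0 0
0 1 0 0 0

After press 4 at (3,1):
0 0 0 0 0
0 0 0 0 0
0 0 0 0 0
0 0 0 0 0
0 0 0 0 0

Lights still on: 0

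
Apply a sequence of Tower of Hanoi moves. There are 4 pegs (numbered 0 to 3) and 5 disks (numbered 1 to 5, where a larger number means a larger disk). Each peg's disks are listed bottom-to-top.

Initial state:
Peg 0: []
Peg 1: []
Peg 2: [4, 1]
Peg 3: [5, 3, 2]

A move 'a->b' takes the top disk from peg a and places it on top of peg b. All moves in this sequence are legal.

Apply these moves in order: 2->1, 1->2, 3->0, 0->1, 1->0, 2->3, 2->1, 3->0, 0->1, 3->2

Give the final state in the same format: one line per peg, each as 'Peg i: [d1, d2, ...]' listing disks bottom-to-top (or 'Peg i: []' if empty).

After move 1 (2->1):
Peg 0: []
Peg 1: [1]
Peg 2: [4]
Peg 3: [5, 3, 2]

After move 2 (1->2):
Peg 0: []
Peg 1: []
Peg 2: [4, 1]
Peg 3: [5, 3, 2]

After move 3 (3->0):
Peg 0: [2]
Peg 1: []
Peg 2: [4, 1]
Peg 3: [5, 3]

After move 4 (0->1):
Peg 0: []
Peg 1: [2]
Peg 2: [4, 1]
Peg 3: [5, 3]

After move 5 (1->0):
Peg 0: [2]
Peg 1: []
Peg 2: [4, 1]
Peg 3: [5, 3]

After move 6 (2->3):
Peg 0: [2]
Peg 1: []
Peg 2: [4]
Peg 3: [5, 3, 1]

After move 7 (2->1):
Peg 0: [2]
Peg 1: [4]
Peg 2: []
Peg 3: [5, 3, 1]

After move 8 (3->0):
Peg 0: [2, 1]
Peg 1: [4]
Peg 2: []
Peg 3: [5, 3]

After move 9 (0->1):
Peg 0: [2]
Peg 1: [4, 1]
Peg 2: []
Peg 3: [5, 3]

After move 10 (3->2):
Peg 0: [2]
Peg 1: [4, 1]
Peg 2: [3]
Peg 3: [5]

Answer: Peg 0: [2]
Peg 1: [4, 1]
Peg 2: [3]
Peg 3: [5]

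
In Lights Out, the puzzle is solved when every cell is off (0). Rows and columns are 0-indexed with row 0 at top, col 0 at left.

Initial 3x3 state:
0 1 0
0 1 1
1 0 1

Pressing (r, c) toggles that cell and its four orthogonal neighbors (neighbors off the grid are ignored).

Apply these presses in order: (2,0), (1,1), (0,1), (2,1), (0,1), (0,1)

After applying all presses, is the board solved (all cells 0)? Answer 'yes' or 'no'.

Answer: no

Derivation:
After press 1 at (2,0):
0 1 0
1 1 1
0 1 1

After press 2 at (1,1):
0 0 0
0 0 0
0 0 1

After press 3 at (0,1):
1 1 1
0 1 0
0 0 1

After press 4 at (2,1):
1 1 1
0 0 0
1 1 0

After press 5 at (0,1):
0 0 0
0 1 0
1 1 0

After press 6 at (0,1):
1 1 1
0 0 0
1 1 0

Lights still on: 5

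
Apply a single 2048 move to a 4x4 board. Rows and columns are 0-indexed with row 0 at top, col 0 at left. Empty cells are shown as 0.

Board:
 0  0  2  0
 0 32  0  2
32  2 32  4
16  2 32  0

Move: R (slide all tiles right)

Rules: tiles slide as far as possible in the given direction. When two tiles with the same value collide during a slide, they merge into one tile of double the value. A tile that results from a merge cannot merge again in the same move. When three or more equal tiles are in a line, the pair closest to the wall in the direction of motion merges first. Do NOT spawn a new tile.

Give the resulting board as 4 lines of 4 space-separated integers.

Slide right:
row 0: [0, 0, 2, 0] -> [0, 0, 0, 2]
row 1: [0, 32, 0, 2] -> [0, 0, 32, 2]
row 2: [32, 2, 32, 4] -> [32, 2, 32, 4]
row 3: [16, 2, 32, 0] -> [0, 16, 2, 32]

Answer:  0  0  0  2
 0  0 32  2
32  2 32  4
 0 16  2 32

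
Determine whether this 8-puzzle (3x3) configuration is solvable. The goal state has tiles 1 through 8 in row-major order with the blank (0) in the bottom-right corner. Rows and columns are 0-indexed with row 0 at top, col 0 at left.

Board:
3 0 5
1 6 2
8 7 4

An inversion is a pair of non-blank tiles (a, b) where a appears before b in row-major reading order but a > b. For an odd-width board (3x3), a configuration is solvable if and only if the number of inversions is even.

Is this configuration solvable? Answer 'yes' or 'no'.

Inversions (pairs i<j in row-major order where tile[i] > tile[j] > 0): 10
10 is even, so the puzzle is solvable.

Answer: yes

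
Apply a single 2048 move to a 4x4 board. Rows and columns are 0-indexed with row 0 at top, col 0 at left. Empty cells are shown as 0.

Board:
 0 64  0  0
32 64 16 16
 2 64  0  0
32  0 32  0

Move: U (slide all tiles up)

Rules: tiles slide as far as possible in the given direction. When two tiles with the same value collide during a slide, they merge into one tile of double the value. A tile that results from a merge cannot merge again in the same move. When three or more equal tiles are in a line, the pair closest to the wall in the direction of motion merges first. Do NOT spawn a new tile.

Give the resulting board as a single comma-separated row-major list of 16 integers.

Slide up:
col 0: [0, 32, 2, 32] -> [32, 2, 32, 0]
col 1: [64, 64, 64, 0] -> [128, 64, 0, 0]
col 2: [0, 16, 0, 32] -> [16, 32, 0, 0]
col 3: [0, 16, 0, 0] -> [16, 0, 0, 0]

Answer: 32, 128, 16, 16, 2, 64, 32, 0, 32, 0, 0, 0, 0, 0, 0, 0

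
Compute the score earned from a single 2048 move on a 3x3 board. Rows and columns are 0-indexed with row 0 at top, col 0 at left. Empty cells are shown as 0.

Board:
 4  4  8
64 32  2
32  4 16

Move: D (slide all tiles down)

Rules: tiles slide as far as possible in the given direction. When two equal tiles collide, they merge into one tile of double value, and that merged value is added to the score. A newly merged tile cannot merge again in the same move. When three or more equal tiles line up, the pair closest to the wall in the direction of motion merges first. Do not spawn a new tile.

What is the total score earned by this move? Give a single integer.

Answer: 0

Derivation:
Slide down:
col 0: [4, 64, 32] -> [4, 64, 32]  score +0 (running 0)
col 1: [4, 32, 4] -> [4, 32, 4]  score +0 (running 0)
col 2: [8, 2, 16] -> [8, 2, 16]  score +0 (running 0)
Board after move:
 4  4  8
64 32  2
32  4 16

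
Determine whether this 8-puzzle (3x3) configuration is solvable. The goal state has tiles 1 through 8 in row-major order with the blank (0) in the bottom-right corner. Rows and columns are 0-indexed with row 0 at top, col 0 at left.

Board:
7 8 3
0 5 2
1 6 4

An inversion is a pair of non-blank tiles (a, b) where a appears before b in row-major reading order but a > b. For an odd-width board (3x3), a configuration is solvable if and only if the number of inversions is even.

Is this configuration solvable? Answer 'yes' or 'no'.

Answer: no

Derivation:
Inversions (pairs i<j in row-major order where tile[i] > tile[j] > 0): 19
19 is odd, so the puzzle is not solvable.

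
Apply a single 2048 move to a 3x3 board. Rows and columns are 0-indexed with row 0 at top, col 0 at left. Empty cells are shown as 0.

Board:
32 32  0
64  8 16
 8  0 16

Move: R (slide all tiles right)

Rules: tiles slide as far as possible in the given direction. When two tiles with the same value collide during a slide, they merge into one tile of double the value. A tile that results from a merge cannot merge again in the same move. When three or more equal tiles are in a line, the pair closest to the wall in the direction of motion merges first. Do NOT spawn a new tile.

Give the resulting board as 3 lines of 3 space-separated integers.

Slide right:
row 0: [32, 32, 0] -> [0, 0, 64]
row 1: [64, 8, 16] -> [64, 8, 16]
row 2: [8, 0, 16] -> [0, 8, 16]

Answer:  0  0 64
64  8 16
 0  8 16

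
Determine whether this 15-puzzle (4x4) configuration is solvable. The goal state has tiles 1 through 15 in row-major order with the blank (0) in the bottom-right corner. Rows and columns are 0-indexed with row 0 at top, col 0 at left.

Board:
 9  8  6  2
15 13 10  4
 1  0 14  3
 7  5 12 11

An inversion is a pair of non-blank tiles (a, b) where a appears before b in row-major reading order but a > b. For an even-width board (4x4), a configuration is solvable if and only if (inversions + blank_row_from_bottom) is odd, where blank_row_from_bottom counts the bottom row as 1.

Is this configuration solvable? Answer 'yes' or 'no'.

Inversions: 53
Blank is in row 2 (0-indexed from top), which is row 2 counting from the bottom (bottom = 1).
53 + 2 = 55, which is odd, so the puzzle is solvable.

Answer: yes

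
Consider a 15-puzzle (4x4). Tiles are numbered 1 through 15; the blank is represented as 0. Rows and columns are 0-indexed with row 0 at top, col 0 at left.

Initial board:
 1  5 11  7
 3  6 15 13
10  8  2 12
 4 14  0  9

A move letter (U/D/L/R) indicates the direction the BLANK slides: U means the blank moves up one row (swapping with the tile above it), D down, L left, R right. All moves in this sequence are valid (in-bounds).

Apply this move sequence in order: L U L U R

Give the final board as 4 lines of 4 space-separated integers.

After move 1 (L):
 1  5 11  7
 3  6 15 13
10  8  2 12
 4  0 14  9

After move 2 (U):
 1  5 11  7
 3  6 15 13
10  0  2 12
 4  8 14  9

After move 3 (L):
 1  5 11  7
 3  6 15 13
 0 10  2 12
 4  8 14  9

After move 4 (U):
 1  5 11  7
 0  6 15 13
 3 10  2 12
 4  8 14  9

After move 5 (R):
 1  5 11  7
 6  0 15 13
 3 10  2 12
 4  8 14  9

Answer:  1  5 11  7
 6  0 15 13
 3 10  2 12
 4  8 14  9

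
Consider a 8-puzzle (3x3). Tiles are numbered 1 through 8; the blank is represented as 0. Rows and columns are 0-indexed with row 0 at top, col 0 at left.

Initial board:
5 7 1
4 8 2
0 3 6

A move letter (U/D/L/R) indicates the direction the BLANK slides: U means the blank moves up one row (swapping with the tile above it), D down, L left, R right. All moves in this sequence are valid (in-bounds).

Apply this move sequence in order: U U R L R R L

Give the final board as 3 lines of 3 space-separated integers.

After move 1 (U):
5 7 1
0 8 2
4 3 6

After move 2 (U):
0 7 1
5 8 2
4 3 6

After move 3 (R):
7 0 1
5 8 2
4 3 6

After move 4 (L):
0 7 1
5 8 2
4 3 6

After move 5 (R):
7 0 1
5 8 2
4 3 6

After move 6 (R):
7 1 0
5 8 2
4 3 6

After move 7 (L):
7 0 1
5 8 2
4 3 6

Answer: 7 0 1
5 8 2
4 3 6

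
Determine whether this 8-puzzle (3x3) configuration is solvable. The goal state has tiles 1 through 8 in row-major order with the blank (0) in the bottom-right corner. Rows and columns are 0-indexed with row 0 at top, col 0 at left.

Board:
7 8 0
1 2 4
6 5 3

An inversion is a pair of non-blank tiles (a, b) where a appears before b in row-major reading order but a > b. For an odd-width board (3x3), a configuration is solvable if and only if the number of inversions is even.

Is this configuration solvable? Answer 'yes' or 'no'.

Answer: yes

Derivation:
Inversions (pairs i<j in row-major order where tile[i] > tile[j] > 0): 16
16 is even, so the puzzle is solvable.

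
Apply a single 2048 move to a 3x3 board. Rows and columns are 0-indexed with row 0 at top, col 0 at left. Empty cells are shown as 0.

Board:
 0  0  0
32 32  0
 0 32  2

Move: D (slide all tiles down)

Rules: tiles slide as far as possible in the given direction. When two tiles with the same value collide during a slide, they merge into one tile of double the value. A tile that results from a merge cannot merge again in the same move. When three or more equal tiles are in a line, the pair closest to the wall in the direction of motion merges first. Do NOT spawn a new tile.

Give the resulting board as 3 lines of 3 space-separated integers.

Answer:  0  0  0
 0  0  0
32 64  2

Derivation:
Slide down:
col 0: [0, 32, 0] -> [0, 0, 32]
col 1: [0, 32, 32] -> [0, 0, 64]
col 2: [0, 0, 2] -> [0, 0, 2]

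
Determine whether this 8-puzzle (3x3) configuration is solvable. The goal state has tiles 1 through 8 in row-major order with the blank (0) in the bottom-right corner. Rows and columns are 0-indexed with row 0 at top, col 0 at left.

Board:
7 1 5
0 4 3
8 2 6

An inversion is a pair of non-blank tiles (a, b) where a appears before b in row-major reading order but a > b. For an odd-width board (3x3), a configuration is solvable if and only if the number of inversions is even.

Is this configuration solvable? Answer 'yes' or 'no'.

Answer: yes

Derivation:
Inversions (pairs i<j in row-major order where tile[i] > tile[j] > 0): 14
14 is even, so the puzzle is solvable.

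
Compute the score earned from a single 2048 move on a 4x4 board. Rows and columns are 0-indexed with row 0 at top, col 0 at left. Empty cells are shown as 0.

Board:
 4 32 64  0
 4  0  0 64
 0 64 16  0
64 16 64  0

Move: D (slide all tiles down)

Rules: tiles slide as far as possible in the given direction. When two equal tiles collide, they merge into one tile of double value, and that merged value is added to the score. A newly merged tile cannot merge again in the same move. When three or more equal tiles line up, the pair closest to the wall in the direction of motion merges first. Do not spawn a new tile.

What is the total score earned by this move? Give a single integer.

Slide down:
col 0: [4, 4, 0, 64] -> [0, 0, 8, 64]  score +8 (running 8)
col 1: [32, 0, 64, 16] -> [0, 32, 64, 16]  score +0 (running 8)
col 2: [64, 0, 16, 64] -> [0, 64, 16, 64]  score +0 (running 8)
col 3: [0, 64, 0, 0] -> [0, 0, 0, 64]  score +0 (running 8)
Board after move:
 0  0  0  0
 0 32 64  0
 8 64 16  0
64 16 64 64

Answer: 8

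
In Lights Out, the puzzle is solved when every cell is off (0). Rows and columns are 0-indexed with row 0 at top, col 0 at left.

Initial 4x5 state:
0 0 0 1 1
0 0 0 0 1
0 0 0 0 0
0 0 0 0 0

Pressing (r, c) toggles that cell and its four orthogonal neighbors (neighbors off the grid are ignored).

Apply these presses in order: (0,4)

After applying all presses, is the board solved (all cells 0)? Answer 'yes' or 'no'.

After press 1 at (0,4):
0 0 0 0 0
0 0 0 0 0
0 0 0 0 0
0 0 0 0 0

Lights still on: 0

Answer: yes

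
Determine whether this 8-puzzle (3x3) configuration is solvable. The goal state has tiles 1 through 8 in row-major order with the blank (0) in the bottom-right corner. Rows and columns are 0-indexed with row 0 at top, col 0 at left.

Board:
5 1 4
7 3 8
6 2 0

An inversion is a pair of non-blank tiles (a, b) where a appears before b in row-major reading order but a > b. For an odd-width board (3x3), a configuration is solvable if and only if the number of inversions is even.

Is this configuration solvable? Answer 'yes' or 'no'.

Inversions (pairs i<j in row-major order where tile[i] > tile[j] > 0): 13
13 is odd, so the puzzle is not solvable.

Answer: no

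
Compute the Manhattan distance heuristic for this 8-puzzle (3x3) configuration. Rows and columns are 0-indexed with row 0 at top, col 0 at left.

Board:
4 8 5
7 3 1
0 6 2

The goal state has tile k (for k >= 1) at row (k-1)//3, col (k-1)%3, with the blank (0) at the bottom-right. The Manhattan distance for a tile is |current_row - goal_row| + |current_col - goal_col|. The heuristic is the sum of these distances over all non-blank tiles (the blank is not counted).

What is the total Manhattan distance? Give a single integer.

Answer: 16

Derivation:
Tile 4: (0,0)->(1,0) = 1
Tile 8: (0,1)->(2,1) = 2
Tile 5: (0,2)->(1,1) = 2
Tile 7: (1,0)->(2,0) = 1
Tile 3: (1,1)->(0,2) = 2
Tile 1: (1,2)->(0,0) = 3
Tile 6: (2,1)->(1,2) = 2
Tile 2: (2,2)->(0,1) = 3
Sum: 1 + 2 + 2 + 1 + 2 + 3 + 2 + 3 = 16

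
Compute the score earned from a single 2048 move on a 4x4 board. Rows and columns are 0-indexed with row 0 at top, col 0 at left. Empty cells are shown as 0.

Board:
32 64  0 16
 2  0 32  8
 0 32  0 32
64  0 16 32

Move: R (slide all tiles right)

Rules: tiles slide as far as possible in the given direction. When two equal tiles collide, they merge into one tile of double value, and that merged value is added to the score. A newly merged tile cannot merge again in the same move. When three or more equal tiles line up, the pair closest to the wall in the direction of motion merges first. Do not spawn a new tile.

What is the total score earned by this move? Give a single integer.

Slide right:
row 0: [32, 64, 0, 16] -> [0, 32, 64, 16]  score +0 (running 0)
row 1: [2, 0, 32, 8] -> [0, 2, 32, 8]  score +0 (running 0)
row 2: [0, 32, 0, 32] -> [0, 0, 0, 64]  score +64 (running 64)
row 3: [64, 0, 16, 32] -> [0, 64, 16, 32]  score +0 (running 64)
Board after move:
 0 32 64 16
 0  2 32  8
 0  0  0 64
 0 64 16 32

Answer: 64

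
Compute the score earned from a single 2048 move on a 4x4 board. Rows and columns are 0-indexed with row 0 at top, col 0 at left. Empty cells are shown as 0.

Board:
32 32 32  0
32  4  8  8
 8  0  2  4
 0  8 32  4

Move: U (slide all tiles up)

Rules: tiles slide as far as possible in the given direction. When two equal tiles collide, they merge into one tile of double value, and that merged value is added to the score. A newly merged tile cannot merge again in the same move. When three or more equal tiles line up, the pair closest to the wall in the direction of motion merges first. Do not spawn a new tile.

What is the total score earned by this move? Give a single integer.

Answer: 72

Derivation:
Slide up:
col 0: [32, 32, 8, 0] -> [64, 8, 0, 0]  score +64 (running 64)
col 1: [32, 4, 0, 8] -> [32, 4, 8, 0]  score +0 (running 64)
col 2: [32, 8, 2, 32] -> [32, 8, 2, 32]  score +0 (running 64)
col 3: [0, 8, 4, 4] -> [8, 8, 0, 0]  score +8 (running 72)
Board after move:
64 32 32  8
 8  4  8  8
 0  8  2  0
 0  0 32  0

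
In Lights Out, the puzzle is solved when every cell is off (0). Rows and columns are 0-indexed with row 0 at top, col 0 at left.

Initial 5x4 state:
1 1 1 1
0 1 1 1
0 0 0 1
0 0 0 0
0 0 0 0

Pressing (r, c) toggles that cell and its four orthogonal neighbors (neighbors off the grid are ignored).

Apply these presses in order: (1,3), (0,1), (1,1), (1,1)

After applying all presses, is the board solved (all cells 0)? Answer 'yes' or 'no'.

Answer: yes

Derivation:
After press 1 at (1,3):
1 1 1 0
0 1 0 0
0 0 0 0
0 0 0 0
0 0 0 0

After press 2 at (0,1):
0 0 0 0
0 0 0 0
0 0 0 0
0 0 0 0
0 0 0 0

After press 3 at (1,1):
0 1 0 0
1 1 1 0
0 1 0 0
0 0 0 0
0 0 0 0

After press 4 at (1,1):
0 0 0 0
0 0 0 0
0 0 0 0
0 0 0 0
0 0 0 0

Lights still on: 0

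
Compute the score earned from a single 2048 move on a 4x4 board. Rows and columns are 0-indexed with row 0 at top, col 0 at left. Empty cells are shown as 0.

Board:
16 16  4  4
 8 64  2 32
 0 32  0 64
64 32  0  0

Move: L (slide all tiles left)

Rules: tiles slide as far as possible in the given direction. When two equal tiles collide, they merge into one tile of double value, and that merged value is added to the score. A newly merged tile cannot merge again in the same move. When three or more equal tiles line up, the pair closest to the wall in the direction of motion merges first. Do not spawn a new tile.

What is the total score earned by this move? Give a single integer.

Slide left:
row 0: [16, 16, 4, 4] -> [32, 8, 0, 0]  score +40 (running 40)
row 1: [8, 64, 2, 32] -> [8, 64, 2, 32]  score +0 (running 40)
row 2: [0, 32, 0, 64] -> [32, 64, 0, 0]  score +0 (running 40)
row 3: [64, 32, 0, 0] -> [64, 32, 0, 0]  score +0 (running 40)
Board after move:
32  8  0  0
 8 64  2 32
32 64  0  0
64 32  0  0

Answer: 40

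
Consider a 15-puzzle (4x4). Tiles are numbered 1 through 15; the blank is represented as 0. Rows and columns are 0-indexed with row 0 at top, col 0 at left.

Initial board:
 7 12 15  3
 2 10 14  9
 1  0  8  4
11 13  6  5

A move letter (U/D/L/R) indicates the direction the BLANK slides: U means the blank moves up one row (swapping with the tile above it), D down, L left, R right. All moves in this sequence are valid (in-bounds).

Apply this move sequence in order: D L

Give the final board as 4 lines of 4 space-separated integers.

After move 1 (D):
 7 12 15  3
 2 10 14  9
 1 13  8  4
11  0  6  5

After move 2 (L):
 7 12 15  3
 2 10 14  9
 1 13  8  4
 0 11  6  5

Answer:  7 12 15  3
 2 10 14  9
 1 13  8  4
 0 11  6  5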